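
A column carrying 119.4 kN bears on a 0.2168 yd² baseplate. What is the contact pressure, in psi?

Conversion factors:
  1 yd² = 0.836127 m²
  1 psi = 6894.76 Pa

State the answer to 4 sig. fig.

95.53 psi

119.4 kN × 1000 = 119400 N
0.2168 yd² × 0.836127 = 0.181272 m²
P = F / A = 119400 N / 0.181272 m² = 658679 Pa
658679 Pa ÷ (6894.76 Pa/psi) = 95.5333 psi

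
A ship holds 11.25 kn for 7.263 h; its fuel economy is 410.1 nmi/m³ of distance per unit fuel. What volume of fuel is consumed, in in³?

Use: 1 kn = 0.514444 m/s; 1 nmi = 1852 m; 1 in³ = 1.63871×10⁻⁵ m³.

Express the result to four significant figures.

11.25 kn → 5.7875 m/s
7.263 h → 26146.8 s
d = v × t = 5.7875 × 26146.8 = 151325 m
410.1 nmi/m³ → 759505 m/m³
V = d / (distance per unit fuel) = 151325 / 759505 = 0.199242 m³
In in³: 0.199242 / 1.63871×10⁻⁵ = 12158.5 in³

1.216×10⁴ in³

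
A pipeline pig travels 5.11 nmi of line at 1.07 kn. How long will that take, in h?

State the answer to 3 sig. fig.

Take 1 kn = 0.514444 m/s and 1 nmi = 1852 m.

5.11 nmi × 1852 → 9463.72 m
1.07 kn × 0.514444 → 0.550455 m/s
t = d / v = 9463.72 m / 0.550455 m/s = 17192.5 s
17192.5 s ÷ (3600 s/h) = 4.77569 h

4.78 h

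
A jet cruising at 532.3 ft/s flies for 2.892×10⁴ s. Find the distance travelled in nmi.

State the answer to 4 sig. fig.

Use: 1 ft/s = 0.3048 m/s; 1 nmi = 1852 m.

532.3 ft/s × 0.3048 → 162.245 m/s
d = v × t = 162.245 m/s × 28920 s = 4.69213×10⁶ m
4.69213×10⁶ m ÷ (1852 m/nmi) = 2533.55 nmi

2534 nmi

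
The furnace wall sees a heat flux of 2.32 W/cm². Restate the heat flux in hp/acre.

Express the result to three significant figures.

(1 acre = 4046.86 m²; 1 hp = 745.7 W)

1.26×10⁵ hp/acre

2.32 W/cm² ÷ 0.0001 m²/cm² = 23200 W/m²
23200 W/m² ÷ 745.7 W/hp × 4046.86 m²/acre = 125905 hp/acre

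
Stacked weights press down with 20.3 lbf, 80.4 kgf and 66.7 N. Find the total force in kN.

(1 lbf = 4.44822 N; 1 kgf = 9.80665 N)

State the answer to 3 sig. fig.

20.3 lbf × 4.44822 → 90.2989 N
80.4 kgf × 9.80665 → 788.455 N
66.7 N (already N)
Sum: 90.2989 + 788.455 + 66.7 = 945.454 N
In kN: 945.454 / 1000 = 0.945454 kN

0.945 kN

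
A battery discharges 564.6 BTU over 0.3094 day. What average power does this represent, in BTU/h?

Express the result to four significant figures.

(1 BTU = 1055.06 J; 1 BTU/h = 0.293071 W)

564.6 BTU × 1055.06 = 595687 J
0.3094 day × 86400 = 26732.2 s
P = E / t = 595687 J / 26732.2 s = 22.2835 W
22.2835 W ÷ (0.293071 W/BTU/h) = 76.0345 BTU/h

76.03 BTU/h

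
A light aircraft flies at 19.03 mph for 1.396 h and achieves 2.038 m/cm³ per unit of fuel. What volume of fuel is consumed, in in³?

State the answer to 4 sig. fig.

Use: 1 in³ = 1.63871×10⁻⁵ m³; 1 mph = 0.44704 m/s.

1280 in³

19.03 mph → 8.50717 m/s
1.396 h → 5025.6 s
d = v × t = 8.50717 × 5025.6 = 42753.6 m
2.038 m/cm³ → 2.038×10⁶ m/m³
V = d / (distance per unit fuel) = 42753.6 / 2.038×10⁶ = 0.0209782 m³
In in³: 0.0209782 / 1.63871×10⁻⁵ = 1280.17 in³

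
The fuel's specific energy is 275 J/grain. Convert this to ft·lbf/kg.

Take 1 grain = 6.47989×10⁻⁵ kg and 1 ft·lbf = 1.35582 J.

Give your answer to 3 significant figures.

3.13×10⁶ ft·lbf/kg

275 J/grain ÷ 6.47989×10⁻⁵ kg/grain = 4.2439×10⁶ J/kg
4.2439×10⁶ J/kg ÷ 1.35582 J/ft·lbf = 3.13014×10⁶ ft·lbf/kg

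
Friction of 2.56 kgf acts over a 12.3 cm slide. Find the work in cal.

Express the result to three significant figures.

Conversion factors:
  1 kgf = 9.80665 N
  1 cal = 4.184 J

0.738 cal

2.56 kgf × 9.80665 → 25.105 N
12.3 cm × 0.01 → 0.123 m
W = F × d = 25.105 N × 0.123 m = 3.08792 J
3.08792 J ÷ (4.184 J/cal) = 0.738031 cal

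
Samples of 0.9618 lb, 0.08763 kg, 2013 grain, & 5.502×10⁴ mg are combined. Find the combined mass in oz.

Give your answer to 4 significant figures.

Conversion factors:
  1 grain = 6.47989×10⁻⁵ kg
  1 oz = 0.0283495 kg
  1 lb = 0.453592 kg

0.9618 lb × 0.453592 = 0.436265 kg
0.08763 kg (already kg)
2013 grain × 6.47989×10⁻⁵ = 0.13044 kg
5.502×10⁴ mg × 10⁻⁶ = 0.05502 kg
Sum: 0.436265 + 0.08763 + 0.13044 + 0.05502 = 0.709355 kg
In oz: 0.709355 / 0.0283495 = 25.0218 oz

25.02 oz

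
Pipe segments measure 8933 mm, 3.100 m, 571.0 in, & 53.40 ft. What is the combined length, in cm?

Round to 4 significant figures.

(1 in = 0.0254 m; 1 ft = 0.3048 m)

8933 mm × 0.001 → 8.933 m
3.100 m (already m)
571.0 in × 0.0254 → 14.5034 m
53.40 ft × 0.3048 → 16.2763 m
Total: 8.933 + 3.1 + 14.5034 + 16.2763 = 42.8127 m
In cm: 42.8127 / 0.01 = 4281.27 cm

4281 cm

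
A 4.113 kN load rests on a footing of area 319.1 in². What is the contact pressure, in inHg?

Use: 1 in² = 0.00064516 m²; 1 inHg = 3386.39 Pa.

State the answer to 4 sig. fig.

4.113 kN × 1000 → 4113 N
319.1 in² × 0.00064516 → 0.205871 m²
P = F / A = 4113 N / 0.205871 m² = 19978.5 Pa
19978.5 Pa ÷ (3386.39 Pa/inHg) = 5.89965 inHg

5.900 inHg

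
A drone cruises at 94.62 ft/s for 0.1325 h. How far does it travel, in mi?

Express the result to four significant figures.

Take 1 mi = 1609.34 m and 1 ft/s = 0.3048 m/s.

8.548 mi

94.62 ft/s × 0.3048 = 28.8402 m/s
0.1325 h × 3600 = 477 s
d = v × t = 28.8402 m/s × 477 s = 13756.8 m
13756.8 m ÷ (1609.34 m/mi) = 8.5481 mi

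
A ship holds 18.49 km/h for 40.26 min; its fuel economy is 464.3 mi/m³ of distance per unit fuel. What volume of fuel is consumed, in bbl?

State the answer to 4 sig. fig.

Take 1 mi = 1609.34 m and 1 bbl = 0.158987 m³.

0.1044 bbl

18.49 km/h → 5.13611 m/s
40.26 min → 2415.6 s
d = v × t = 5.13611 × 2415.6 = 12406.8 m
464.3 mi/m³ → 747217 m/m³
V = d / (distance per unit fuel) = 12406.8 / 747217 = 0.016604 m³
In bbl: 0.016604 / 0.158987 = 0.104436 bbl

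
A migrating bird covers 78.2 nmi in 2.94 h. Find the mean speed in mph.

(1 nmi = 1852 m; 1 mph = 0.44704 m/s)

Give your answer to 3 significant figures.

30.6 mph

78.2 nmi × 1852 = 144826 m
2.94 h × 3600 = 10584 s
v = d / t = 144826 m / 10584 s = 13.6835 m/s
13.6835 m/s ÷ (0.44704 m/s/mph) = 30.6091 mph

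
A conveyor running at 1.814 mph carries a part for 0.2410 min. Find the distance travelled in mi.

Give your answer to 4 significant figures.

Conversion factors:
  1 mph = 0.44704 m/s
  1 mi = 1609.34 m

0.007286 mi

1.814 mph × 0.44704 = 0.810931 m/s
0.2410 min × 60 = 14.46 s
d = v × t = 0.810931 m/s × 14.46 s = 11.7261 m
11.7261 m ÷ (1609.34 m/mi) = 0.00728628 mi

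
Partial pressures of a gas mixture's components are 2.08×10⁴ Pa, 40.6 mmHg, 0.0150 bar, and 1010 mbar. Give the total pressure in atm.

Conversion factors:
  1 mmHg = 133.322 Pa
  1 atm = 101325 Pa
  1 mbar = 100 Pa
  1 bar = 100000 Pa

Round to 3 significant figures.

2.08×10⁴ Pa (already Pa)
40.6 mmHg × 133.322 = 5412.87 Pa
0.0150 bar × 100000 = 1500 Pa
1010 mbar × 100 = 101000 Pa
Combined: 20800 + 5412.87 + 1500 + 101000 = 128713 Pa
In atm: 128713 / 101325 = 1.2703 atm

1.27 atm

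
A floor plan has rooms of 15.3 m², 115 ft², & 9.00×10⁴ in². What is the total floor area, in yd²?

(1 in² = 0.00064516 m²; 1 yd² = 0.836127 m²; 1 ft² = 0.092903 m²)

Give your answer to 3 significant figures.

101 yd²

15.3 m² (already m²)
115 ft² × 0.092903 = 10.6838 m²
9.00×10⁴ in² × 0.00064516 = 58.0644 m²
Sum: 15.3 + 10.6838 + 58.0644 = 84.0482 m²
In yd²: 84.0482 / 0.836127 = 100.521 yd²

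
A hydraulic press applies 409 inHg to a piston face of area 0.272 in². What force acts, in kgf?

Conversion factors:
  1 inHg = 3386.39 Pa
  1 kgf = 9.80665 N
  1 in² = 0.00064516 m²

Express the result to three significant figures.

24.8 kgf

409 inHg × 3386.39 = 1.38503×10⁶ Pa
0.272 in² × 0.00064516 = 1.75484×10⁻⁴ m²
F = P × A = 1.38503×10⁶ Pa × 1.75484×10⁻⁴ m² = 243.051 N
243.051 N ÷ (9.80665 N/kgf) = 24.7843 kgf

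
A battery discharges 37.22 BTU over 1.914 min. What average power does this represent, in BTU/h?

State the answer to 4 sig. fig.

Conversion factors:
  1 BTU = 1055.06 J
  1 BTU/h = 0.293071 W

37.22 BTU × 1055.06 → 39269.3 J
1.914 min × 60 → 114.84 s
P = E / t = 39269.3 J / 114.84 s = 341.948 W
341.948 W ÷ (0.293071 W/BTU/h) = 1166.78 BTU/h

1167 BTU/h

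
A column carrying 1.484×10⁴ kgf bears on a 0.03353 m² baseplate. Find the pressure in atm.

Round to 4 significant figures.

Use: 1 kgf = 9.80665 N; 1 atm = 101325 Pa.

1.484×10⁴ kgf × 9.80665 = 145531 N
P = F / A = 145531 N / 0.03353 m² = 4.34032×10⁶ Pa
4.34032×10⁶ Pa ÷ (101325 Pa/atm) = 42.8356 atm

42.84 atm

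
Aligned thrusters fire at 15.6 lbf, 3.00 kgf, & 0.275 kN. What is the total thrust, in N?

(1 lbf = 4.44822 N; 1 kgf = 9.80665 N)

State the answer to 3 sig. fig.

15.6 lbf × 4.44822 = 69.3922 N
3.00 kgf × 9.80665 = 29.42 N
0.275 kN × 1000 = 275 N
Total: 69.3922 + 29.42 + 275 = 373.812 N

374 N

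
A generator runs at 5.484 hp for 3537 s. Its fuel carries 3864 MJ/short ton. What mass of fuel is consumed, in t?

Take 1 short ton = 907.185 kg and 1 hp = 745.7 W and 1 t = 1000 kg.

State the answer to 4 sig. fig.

5.484 hp → 4089.42 W
E = P × t = 4089.42 × 3537 = 1.44643×10⁷ J
3864 MJ/short ton → 4.25933×10⁶ J/kg
m = E / e_s = 1.44643×10⁷ / 4.25933×10⁶ = 3.39591 kg
In t: 3.39591 / 1000 = 0.00339591 t

0.003396 t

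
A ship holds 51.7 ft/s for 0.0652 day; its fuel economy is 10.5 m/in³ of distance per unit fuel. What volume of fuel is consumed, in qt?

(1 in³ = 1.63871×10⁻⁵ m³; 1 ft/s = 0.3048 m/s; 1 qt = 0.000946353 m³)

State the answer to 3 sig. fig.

146 qt

51.7 ft/s → 15.7582 m/s
0.0652 day → 5633.28 s
d = v × t = 15.7582 × 5633.28 = 88770.4 m
10.5 m/in³ → 640748 m/m³
V = d / (distance per unit fuel) = 88770.4 / 640748 = 0.138542 m³
In qt: 0.138542 / 0.000946353 = 146.396 qt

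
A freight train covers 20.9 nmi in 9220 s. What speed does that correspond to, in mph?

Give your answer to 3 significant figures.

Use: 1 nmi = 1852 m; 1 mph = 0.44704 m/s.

20.9 nmi × 1852 = 38706.8 m
v = d / t = 38706.8 m / 9220 s = 4.19813 m/s
4.19813 m/s ÷ (0.44704 m/s/mph) = 9.39095 mph

9.39 mph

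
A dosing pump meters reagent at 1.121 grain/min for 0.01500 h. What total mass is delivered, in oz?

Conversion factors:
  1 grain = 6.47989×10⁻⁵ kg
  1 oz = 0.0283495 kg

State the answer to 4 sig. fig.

1.121 grain/min → 1.21066×10⁻⁶ kg/s
0.01500 h → 54 s
m = ṁ × t = 1.21066×10⁻⁶ × 54 = 6.53756×10⁻⁵ kg
In oz: 6.53756×10⁻⁵ / 0.0283495 = 0.00230606 oz

0.002306 oz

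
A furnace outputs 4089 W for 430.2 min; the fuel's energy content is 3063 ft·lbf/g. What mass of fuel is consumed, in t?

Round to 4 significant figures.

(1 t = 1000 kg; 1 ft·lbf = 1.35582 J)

0.02541 t

430.2 min → 25812 s
E = P × t = 4089 × 25812 = 1.05545×10⁸ J
3063 ft·lbf/g → 4.15288×10⁶ J/kg
m = E / e_s = 1.05545×10⁸ / 4.15288×10⁶ = 25.4149 kg
In t: 25.4149 / 1000 = 0.0254149 t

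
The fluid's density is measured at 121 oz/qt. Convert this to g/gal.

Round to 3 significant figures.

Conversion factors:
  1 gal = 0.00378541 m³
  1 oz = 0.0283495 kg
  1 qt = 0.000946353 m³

121 oz/qt × 0.0283495 kg/oz ÷ 0.000946353 m³/qt = 3624.75 kg/m³
3624.75 kg/m³ ÷ 0.001 kg/g × 0.00378541 m³/gal = 13721.2 g/gal

1.37×10⁴ g/gal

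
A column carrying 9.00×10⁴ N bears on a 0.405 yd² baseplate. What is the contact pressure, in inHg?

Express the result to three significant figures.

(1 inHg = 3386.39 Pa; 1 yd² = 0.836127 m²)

78.5 inHg

0.405 yd² × 0.836127 → 0.338631 m²
P = F / A = 90000 N / 0.338631 m² = 265776 Pa
265776 Pa ÷ (3386.39 Pa/inHg) = 78.4836 inHg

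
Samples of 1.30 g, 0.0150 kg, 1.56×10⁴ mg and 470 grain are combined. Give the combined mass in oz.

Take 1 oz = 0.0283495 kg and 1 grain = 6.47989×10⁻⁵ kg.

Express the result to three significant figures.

2.20 oz

1.30 g × 0.001 = 0.0013 kg
0.0150 kg (already kg)
1.56×10⁴ mg × 10⁻⁶ = 0.0156 kg
470 grain × 6.47989×10⁻⁵ = 0.0304555 kg
Total: 0.0013 + 0.015 + 0.0156 + 0.0304555 = 0.0623555 kg
In oz: 0.0623555 / 0.0283495 = 2.19953 oz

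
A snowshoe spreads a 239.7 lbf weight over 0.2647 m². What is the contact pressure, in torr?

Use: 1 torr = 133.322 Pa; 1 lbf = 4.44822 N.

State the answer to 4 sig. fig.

30.21 torr

239.7 lbf × 4.44822 = 1066.24 N
P = F / A = 1066.24 N / 0.2647 m² = 4028.11 Pa
4028.11 Pa ÷ (133.322 Pa/torr) = 30.2134 torr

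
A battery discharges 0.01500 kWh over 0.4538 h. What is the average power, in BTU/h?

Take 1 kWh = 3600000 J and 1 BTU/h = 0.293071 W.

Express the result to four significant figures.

0.01500 kWh × 3600000 → 54000 J
0.4538 h × 3600 → 1633.68 s
P = E / t = 54000 J / 1633.68 s = 33.0542 W
33.0542 W ÷ (0.293071 W/BTU/h) = 112.786 BTU/h

112.8 BTU/h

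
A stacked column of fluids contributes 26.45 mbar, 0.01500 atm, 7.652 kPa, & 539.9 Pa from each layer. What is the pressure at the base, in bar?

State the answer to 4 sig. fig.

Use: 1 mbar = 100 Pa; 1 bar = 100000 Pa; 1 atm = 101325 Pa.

26.45 mbar × 100 → 2645 Pa
0.01500 atm × 101325 → 1519.88 Pa
7.652 kPa × 1000 → 7652 Pa
539.9 Pa (already Pa)
Combined: 2645 + 1519.88 + 7652 + 539.9 = 12356.8 Pa
In bar: 12356.8 / 100000 = 0.123568 bar

0.1236 bar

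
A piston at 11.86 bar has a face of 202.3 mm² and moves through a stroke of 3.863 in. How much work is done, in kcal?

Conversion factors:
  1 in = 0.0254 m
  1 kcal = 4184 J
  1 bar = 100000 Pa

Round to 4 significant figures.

0.005627 kcal

11.86 bar → 1.186×10⁶ Pa
202.3 mm² → 2.023×10⁻⁴ m²
F = P × A = 1.186×10⁶ × 2.023×10⁻⁴ = 239.928 N
3.863 in → 0.0981202 m
W = F × d = 239.928 × 0.0981202 = 23.5418 J
In kcal: 23.5418 / 4184 = 0.00562663 kcal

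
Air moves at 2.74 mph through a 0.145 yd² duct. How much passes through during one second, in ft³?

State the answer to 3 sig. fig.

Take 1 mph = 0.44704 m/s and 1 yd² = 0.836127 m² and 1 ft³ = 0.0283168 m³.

5.24 ft³

2.74 mph × 0.44704 → 1.22489 m/s
0.145 yd² × 0.836127 → 0.121238 m²
V = v × A × t = 1.22489 m/s × 0.121238 m² × 1 s = 0.148503 m³
0.148503 m³ ÷ (0.0283168 m³/ft³) = 5.24434 ft³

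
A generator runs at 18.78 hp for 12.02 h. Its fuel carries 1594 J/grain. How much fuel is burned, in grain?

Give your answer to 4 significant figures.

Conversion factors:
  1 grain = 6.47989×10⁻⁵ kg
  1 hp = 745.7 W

3.802×10⁵ grain

18.78 hp → 14004.2 W
12.02 h → 43272 s
E = P × t = 14004.2 × 43272 = 6.0599×10⁸ J
1594 J/grain → 2.45992×10⁷ J/kg
m = E / e_s = 6.0599×10⁸ / 2.45992×10⁷ = 24.6345 kg
In grain: 24.6345 / 6.47989×10⁻⁵ = 380168 grain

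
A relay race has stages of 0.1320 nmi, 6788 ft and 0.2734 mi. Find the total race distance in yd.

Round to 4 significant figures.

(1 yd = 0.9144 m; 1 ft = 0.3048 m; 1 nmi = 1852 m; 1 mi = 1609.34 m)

0.1320 nmi × 1852 → 244.464 m
6788 ft × 0.3048 → 2068.98 m
0.2734 mi × 1609.34 → 439.994 m
Total: 244.464 + 2068.98 + 439.994 = 2753.44 m
In yd: 2753.44 / 0.9144 = 3011.2 yd

3011 yd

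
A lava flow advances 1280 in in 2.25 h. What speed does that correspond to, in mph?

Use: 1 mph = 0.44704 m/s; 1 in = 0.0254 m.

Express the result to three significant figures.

1280 in × 0.0254 = 32.512 m
2.25 h × 3600 = 8100 s
v = d / t = 32.512 m / 8100 s = 0.00401383 m/s
0.00401383 m/s ÷ (0.44704 m/s/mph) = 0.00897868 mph

0.00898 mph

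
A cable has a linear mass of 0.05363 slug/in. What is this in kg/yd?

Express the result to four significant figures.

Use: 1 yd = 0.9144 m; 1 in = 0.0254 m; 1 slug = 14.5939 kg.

0.05363 slug/in × 14.5939 kg/slug ÷ 0.0254 m/in = 30.8138 kg/m
30.8138 kg/m × 0.9144 m/yd = 28.1761 kg/yd

28.18 kg/yd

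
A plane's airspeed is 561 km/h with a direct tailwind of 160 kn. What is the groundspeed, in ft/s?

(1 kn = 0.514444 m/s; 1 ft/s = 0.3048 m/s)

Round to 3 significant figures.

561 km/h × (1/3.6) = 155.833 m/s
160 kn × 0.514444 = 82.311 m/s
Sum: 155.833 + 82.311 = 238.144 m/s
In ft/s: 238.144 / 0.3048 = 781.312 ft/s

781 ft/s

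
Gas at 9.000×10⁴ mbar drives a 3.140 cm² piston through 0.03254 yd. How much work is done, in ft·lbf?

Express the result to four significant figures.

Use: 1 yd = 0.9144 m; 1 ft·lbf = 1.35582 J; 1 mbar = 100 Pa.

62.02 ft·lbf

9.000×10⁴ mbar → 9×10⁶ Pa
3.140 cm² → 3.14×10⁻⁴ m²
F = P × A = 9×10⁶ × 3.14×10⁻⁴ = 2826 N
0.03254 yd → 0.0297546 m
W = F × d = 2826 × 0.0297546 = 84.0865 J
In ft·lbf: 84.0865 / 1.35582 = 62.0189 ft·lbf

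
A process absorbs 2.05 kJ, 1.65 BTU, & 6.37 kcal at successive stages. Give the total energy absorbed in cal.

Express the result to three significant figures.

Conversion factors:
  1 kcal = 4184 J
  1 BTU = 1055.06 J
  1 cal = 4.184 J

2.05 kJ × 1000 → 2050 J
1.65 BTU × 1055.06 → 1740.85 J
6.37 kcal × 4184 → 26652.1 J
Sum: 2050 + 1740.85 + 26652.1 = 30443 J
In cal: 30443 / 4.184 = 7276.05 cal

7280 cal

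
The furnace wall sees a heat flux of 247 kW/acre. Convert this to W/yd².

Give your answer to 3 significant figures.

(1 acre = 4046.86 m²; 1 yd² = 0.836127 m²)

247 kW/acre × 1000 W/kW ÷ 4046.86 m²/acre = 61.035 W/m²
61.035 W/m² × 0.836127 m²/yd² = 51.033 W/yd²

51.0 W/yd²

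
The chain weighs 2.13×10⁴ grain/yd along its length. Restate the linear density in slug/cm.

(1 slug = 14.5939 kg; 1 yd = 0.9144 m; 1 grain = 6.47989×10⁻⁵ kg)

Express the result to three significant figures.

2.13×10⁴ grain/yd × 6.47989×10⁻⁵ kg/grain ÷ 0.9144 m/yd = 1.50942 kg/m
1.50942 kg/m ÷ 14.5939 kg/slug × 0.01 m/cm = 0.00103428 slug/cm

0.00103 slug/cm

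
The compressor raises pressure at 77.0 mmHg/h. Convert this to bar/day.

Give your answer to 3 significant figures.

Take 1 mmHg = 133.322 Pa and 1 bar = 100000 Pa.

2.46 bar/day

77.0 mmHg/h × 133.322 Pa/mmHg ÷ 3600 s/h = 2.85161 Pa/s
2.85161 Pa/s ÷ 100000 Pa/bar × 86400 s/day = 2.46379 bar/day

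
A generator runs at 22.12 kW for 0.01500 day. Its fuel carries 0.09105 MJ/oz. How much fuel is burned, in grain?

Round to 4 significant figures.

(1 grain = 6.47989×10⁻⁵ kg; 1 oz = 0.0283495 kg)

22.12 kW → 22120 W
0.01500 day → 1296 s
E = P × t = 22120 × 1296 = 2.86675×10⁷ J
0.09105 MJ/oz → 3.2117×10⁶ J/kg
m = E / e_s = 2.86675×10⁷ / 3.2117×10⁶ = 8.92596 kg
In grain: 8.92596 / 6.47989×10⁻⁵ = 137749 grain

1.377×10⁵ grain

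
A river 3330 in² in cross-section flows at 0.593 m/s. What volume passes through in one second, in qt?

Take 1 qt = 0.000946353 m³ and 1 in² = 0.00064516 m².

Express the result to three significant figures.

3330 in² × 0.00064516 → 2.14838 m²
V = v × A × t = 0.593 m/s × 2.14838 m² × 1 s = 1.27399 m³
1.27399 m³ ÷ (0.000946353 m³/qt) = 1346.21 qt

1350 qt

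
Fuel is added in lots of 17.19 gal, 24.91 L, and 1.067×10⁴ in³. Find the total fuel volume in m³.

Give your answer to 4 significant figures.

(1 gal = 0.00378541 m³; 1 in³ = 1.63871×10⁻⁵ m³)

0.2648 m³

17.19 gal × 0.00378541 → 0.0650712 m³
24.91 L × 0.001 → 0.02491 m³
1.067×10⁴ in³ × 1.63871×10⁻⁵ → 0.17485 m³
Combined: 0.0650712 + 0.02491 + 0.17485 = 0.264831 m³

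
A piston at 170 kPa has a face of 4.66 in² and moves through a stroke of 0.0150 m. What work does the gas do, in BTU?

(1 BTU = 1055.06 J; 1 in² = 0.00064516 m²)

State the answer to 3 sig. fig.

170 kPa → 170000 Pa
4.66 in² → 0.00300645 m²
F = P × A = 170000 × 0.00300645 = 511.096 N
W = F × d = 511.096 × 0.015 = 7.66644 J
In BTU: 7.66644 / 1055.06 = 0.00726635 BTU

0.00727 BTU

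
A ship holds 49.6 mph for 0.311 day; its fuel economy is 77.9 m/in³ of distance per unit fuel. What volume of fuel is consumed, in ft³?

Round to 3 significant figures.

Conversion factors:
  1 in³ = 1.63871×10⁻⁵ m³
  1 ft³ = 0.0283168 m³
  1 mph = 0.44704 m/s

49.6 mph → 22.1732 m/s
0.311 day → 26870.4 s
d = v × t = 22.1732 × 26870.4 = 595803 m
77.9 m/in³ → 4.75374×10⁶ m/m³
V = d / (distance per unit fuel) = 595803 / 4.75374×10⁶ = 0.125334 m³
In ft³: 0.125334 / 0.0283168 = 4.42614 ft³

4.43 ft³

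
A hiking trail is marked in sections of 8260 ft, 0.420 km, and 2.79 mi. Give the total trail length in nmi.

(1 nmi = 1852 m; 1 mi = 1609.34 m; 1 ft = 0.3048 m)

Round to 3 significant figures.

4.01 nmi

8260 ft × 0.3048 = 2517.65 m
0.420 km × 1000 = 420 m
2.79 mi × 1609.34 = 4490.06 m
Total: 2517.65 + 420 + 4490.06 = 7427.71 m
In nmi: 7427.71 / 1852 = 4.01064 nmi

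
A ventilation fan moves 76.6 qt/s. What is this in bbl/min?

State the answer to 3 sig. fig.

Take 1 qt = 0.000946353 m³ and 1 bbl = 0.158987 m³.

27.4 bbl/min

76.6 qt/s × 0.000946353 m³/qt = 0.0724906 m³/s
0.0724906 m³/s ÷ 0.158987 m³/bbl × 60 s/min = 27.3572 bbl/min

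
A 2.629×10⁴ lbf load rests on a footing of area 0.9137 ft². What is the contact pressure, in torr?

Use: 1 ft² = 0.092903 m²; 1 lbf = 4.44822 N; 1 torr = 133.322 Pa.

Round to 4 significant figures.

2.629×10⁴ lbf × 4.44822 → 116944 N
0.9137 ft² × 0.092903 → 0.0848855 m²
P = F / A = 116944 N / 0.0848855 m² = 1.37767×10⁶ Pa
1.37767×10⁶ Pa ÷ (133.322 Pa/torr) = 10333.4 torr

1.033×10⁴ torr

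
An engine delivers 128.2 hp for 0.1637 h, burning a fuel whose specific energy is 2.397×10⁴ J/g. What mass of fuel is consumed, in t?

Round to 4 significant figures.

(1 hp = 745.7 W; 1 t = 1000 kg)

0.002350 t

128.2 hp → 95598.7 W
0.1637 h → 589.32 s
E = P × t = 95598.7 × 589.32 = 5.63382×10⁷ J
2.397×10⁴ J/g → 2.397×10⁷ J/kg
m = E / e_s = 5.63382×10⁷ / 2.397×10⁷ = 2.35036 kg
In t: 2.35036 / 1000 = 0.00235036 t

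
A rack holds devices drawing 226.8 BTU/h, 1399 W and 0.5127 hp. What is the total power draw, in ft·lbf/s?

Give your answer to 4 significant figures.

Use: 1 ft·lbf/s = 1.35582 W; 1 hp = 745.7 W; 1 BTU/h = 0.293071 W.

1363 ft·lbf/s

226.8 BTU/h × 0.293071 → 66.4685 W
1399 W (already W)
0.5127 hp × 745.7 → 382.32 W
Sum: 66.4685 + 1399 + 382.32 = 1847.79 W
In ft·lbf/s: 1847.79 / 1.35582 = 1362.86 ft·lbf/s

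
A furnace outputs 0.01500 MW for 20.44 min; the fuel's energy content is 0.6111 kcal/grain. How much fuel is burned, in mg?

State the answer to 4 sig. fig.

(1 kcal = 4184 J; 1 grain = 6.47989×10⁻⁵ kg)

4.662×10⁵ mg

0.01500 MW → 15000 W
20.44 min → 1226.4 s
E = P × t = 15000 × 1226.4 = 1.8396×10⁷ J
0.6111 kcal/grain → 3.94581×10⁷ J/kg
m = E / e_s = 1.8396×10⁷ / 3.94581×10⁷ = 0.466216 kg
In mg: 0.466216 / 10⁻⁶ = 466216 mg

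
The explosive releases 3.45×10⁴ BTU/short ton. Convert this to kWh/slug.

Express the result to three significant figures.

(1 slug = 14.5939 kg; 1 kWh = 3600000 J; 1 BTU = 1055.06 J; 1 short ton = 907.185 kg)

0.163 kWh/slug

3.45×10⁴ BTU/short ton × 1055.06 J/BTU ÷ 907.185 kg/short ton = 40123.6 J/kg
40123.6 J/kg ÷ 3600000 J/kWh × 14.5939 kg/slug = 0.162656 kWh/slug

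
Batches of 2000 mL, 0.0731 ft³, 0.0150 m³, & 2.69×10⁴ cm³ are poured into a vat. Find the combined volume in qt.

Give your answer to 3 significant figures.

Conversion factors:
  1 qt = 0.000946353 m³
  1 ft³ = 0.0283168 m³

2000 mL × 10⁻⁶ = 0.002 m³
0.0731 ft³ × 0.0283168 = 0.00206996 m³
0.0150 m³ (already m³)
2.69×10⁴ cm³ × 10⁻⁶ = 0.0269 m³
Combined: 0.002 + 0.00206996 + 0.015 + 0.0269 = 0.04597 m³
In qt: 0.04597 / 0.000946353 = 48.576 qt

48.6 qt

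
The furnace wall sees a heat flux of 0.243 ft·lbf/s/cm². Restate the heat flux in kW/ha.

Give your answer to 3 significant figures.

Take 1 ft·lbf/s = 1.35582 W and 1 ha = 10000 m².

0.243 ft·lbf/s/cm² × 1.35582 W/ft·lbf/s ÷ 0.0001 m²/cm² = 3294.64 W/m²
3294.64 W/m² ÷ 1000 W/kW × 10000 m²/ha = 32946.4 kW/ha

3.29×10⁴ kW/ha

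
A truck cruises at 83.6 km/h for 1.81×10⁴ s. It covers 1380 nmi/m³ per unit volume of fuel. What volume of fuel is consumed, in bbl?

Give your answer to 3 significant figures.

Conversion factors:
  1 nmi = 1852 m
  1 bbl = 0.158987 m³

1.03 bbl

83.6 km/h → 23.2222 m/s
d = v × t = 23.2222 × 18100 = 420322 m
1380 nmi/m³ → 2.55576×10⁶ m/m³
V = d / (distance per unit fuel) = 420322 / 2.55576×10⁶ = 0.164461 m³
In bbl: 0.164461 / 0.158987 = 1.03443 bbl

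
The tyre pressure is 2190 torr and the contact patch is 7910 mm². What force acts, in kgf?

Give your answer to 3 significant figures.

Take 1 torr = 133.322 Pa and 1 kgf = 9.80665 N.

236 kgf

2190 torr × 133.322 → 291975 Pa
7910 mm² × 10⁻⁶ → 0.00791 m²
F = P × A = 291975 Pa × 0.00791 m² = 2309.52 N
2309.52 N ÷ (9.80665 N/kgf) = 235.505 kgf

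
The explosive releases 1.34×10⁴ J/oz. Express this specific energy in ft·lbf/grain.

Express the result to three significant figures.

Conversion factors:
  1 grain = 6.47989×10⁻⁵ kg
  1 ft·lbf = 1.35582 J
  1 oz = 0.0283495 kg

22.6 ft·lbf/grain

1.34×10⁴ J/oz ÷ 0.0283495 kg/oz = 472671 J/kg
472671 J/kg ÷ 1.35582 J/ft·lbf × 6.47989×10⁻⁵ kg/grain = 22.5904 ft·lbf/grain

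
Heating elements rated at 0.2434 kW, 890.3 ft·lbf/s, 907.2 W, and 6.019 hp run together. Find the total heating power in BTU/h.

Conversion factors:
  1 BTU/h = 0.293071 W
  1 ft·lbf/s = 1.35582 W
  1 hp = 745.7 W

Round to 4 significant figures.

2.336×10⁴ BTU/h

0.2434 kW × 1000 → 243.4 W
890.3 ft·lbf/s × 1.35582 → 1207.09 W
907.2 W (already W)
6.019 hp × 745.7 → 4488.37 W
Combined: 243.4 + 1207.09 + 907.2 + 4488.37 = 6846.06 W
In BTU/h: 6846.06 / 0.293071 = 23359.7 BTU/h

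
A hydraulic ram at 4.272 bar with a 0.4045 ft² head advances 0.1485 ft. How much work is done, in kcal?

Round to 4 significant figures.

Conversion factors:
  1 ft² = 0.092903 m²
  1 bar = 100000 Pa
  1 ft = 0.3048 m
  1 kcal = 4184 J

4.272 bar → 427200 Pa
0.4045 ft² → 0.0375793 m²
F = P × A = 427200 × 0.0375793 = 16053.9 N
0.1485 ft → 0.0452628 m
W = F × d = 16053.9 × 0.0452628 = 726.644 J
In kcal: 726.644 / 4184 = 0.173672 kcal

0.1737 kcal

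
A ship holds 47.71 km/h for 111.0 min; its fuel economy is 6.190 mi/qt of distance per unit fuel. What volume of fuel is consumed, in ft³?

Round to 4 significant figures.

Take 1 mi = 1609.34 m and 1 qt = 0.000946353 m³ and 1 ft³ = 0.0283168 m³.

47.71 km/h → 13.2528 m/s
111.0 min → 6660 s
d = v × t = 13.2528 × 6660 = 88263.6 m
6.190 mi/qt → 1.05265×10⁷ m/m³
V = d / (distance per unit fuel) = 88263.6 / 1.05265×10⁷ = 0.0083849 m³
In ft³: 0.0083849 / 0.0283168 = 0.29611 ft³

0.2961 ft³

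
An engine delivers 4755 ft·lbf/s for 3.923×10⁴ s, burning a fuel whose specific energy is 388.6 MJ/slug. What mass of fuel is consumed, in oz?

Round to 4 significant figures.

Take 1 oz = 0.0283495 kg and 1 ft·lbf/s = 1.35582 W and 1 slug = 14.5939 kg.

335.0 oz

4755 ft·lbf/s → 6446.92 W
E = P × t = 6446.92 × 39230 = 2.52913×10⁸ J
388.6 MJ/slug → 2.66276×10⁷ J/kg
m = E / e_s = 2.52913×10⁸ / 2.66276×10⁷ = 9.49815 kg
In oz: 9.49815 / 0.0283495 = 335.038 oz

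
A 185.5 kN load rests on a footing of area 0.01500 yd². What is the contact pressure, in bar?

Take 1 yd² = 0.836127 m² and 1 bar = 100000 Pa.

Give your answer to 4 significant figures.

147.9 bar

185.5 kN × 1000 = 185500 N
0.01500 yd² × 0.836127 = 0.0125419 m²
P = F / A = 185500 N / 0.0125419 m² = 1.47904×10⁷ Pa
1.47904×10⁷ Pa ÷ (100000 Pa/bar) = 147.904 bar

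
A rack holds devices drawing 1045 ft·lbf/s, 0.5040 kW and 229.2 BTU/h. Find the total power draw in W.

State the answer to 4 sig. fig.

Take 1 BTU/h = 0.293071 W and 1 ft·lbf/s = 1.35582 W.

1045 ft·lbf/s × 1.35582 → 1416.83 W
0.5040 kW × 1000 → 504 W
229.2 BTU/h × 0.293071 → 67.1719 W
Total: 1416.83 + 504 + 67.1719 = 1988 W

1988 W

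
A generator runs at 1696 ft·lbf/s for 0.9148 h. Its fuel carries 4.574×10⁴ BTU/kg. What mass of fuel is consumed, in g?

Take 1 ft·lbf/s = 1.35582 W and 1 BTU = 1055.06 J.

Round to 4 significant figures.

156.9 g

1696 ft·lbf/s → 2299.47 W
0.9148 h → 3293.28 s
E = P × t = 2299.47 × 3293.28 = 7.5728×10⁶ J
4.574×10⁴ BTU/kg → 4.82584×10⁷ J/kg
m = E / e_s = 7.5728×10⁶ / 4.82584×10⁷ = 0.156922 kg
In g: 0.156922 / 0.001 = 156.922 g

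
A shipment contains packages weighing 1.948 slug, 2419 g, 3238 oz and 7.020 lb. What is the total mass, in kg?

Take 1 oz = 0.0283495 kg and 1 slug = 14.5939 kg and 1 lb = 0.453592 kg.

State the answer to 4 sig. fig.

125.8 kg

1.948 slug × 14.5939 → 28.4289 kg
2419 g × 0.001 → 2.419 kg
3238 oz × 0.0283495 → 91.7957 kg
7.020 lb × 0.453592 → 3.18422 kg
Total: 28.4289 + 2.419 + 91.7957 + 3.18422 = 125.828 kg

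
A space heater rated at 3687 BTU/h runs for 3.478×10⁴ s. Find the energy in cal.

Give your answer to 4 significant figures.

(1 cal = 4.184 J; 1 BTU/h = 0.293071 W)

8.982×10⁶ cal

3687 BTU/h × 0.293071 = 1080.55 W
E = P × t = 1080.55 W × 34780 s = 3.75815×10⁷ J
3.75815×10⁷ J ÷ (4.184 J/cal) = 8.98219×10⁶ cal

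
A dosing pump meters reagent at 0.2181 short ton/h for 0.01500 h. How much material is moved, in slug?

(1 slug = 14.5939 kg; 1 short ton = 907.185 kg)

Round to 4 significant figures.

0.2181 short ton/h → 0.0549603 kg/s
0.01500 h → 54 s
m = ṁ × t = 0.0549603 × 54 = 2.96786 kg
In slug: 2.96786 / 14.5939 = 0.203363 slug

0.2034 slug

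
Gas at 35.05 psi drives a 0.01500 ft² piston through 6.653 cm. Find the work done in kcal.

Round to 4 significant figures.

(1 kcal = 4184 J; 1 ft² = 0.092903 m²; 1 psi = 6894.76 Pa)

0.005355 kcal

35.05 psi → 241661 Pa
0.01500 ft² → 0.00139354 m²
F = P × A = 241661 × 0.00139354 = 336.764 N
6.653 cm → 0.06653 m
W = F × d = 336.764 × 0.06653 = 22.4049 J
In kcal: 22.4049 / 4184 = 0.0053549 kcal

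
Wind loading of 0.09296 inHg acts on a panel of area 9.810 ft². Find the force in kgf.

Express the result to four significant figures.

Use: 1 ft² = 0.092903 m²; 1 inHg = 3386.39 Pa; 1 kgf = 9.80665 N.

0.09296 inHg × 3386.39 → 314.799 Pa
9.810 ft² × 0.092903 → 0.911378 m²
F = P × A = 314.799 Pa × 0.911378 m² = 286.901 N
286.901 N ÷ (9.80665 N/kgf) = 29.2558 kgf

29.26 kgf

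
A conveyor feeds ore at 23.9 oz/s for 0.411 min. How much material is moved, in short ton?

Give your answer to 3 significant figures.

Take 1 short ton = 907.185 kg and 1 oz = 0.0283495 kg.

23.9 oz/s → 0.677553 kg/s
0.411 min → 24.66 s
m = ṁ × t = 0.677553 × 24.66 = 16.7085 kg
In short ton: 16.7085 / 907.185 = 0.018418 short ton

0.0184 short ton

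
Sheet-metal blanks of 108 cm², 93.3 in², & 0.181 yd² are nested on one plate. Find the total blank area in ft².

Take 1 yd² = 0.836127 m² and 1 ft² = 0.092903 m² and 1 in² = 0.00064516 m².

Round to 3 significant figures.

108 cm² × 0.0001 = 0.0108 m²
93.3 in² × 0.00064516 = 0.0601934 m²
0.181 yd² × 0.836127 = 0.151339 m²
Total: 0.0108 + 0.0601934 + 0.151339 = 0.222332 m²
In ft²: 0.222332 / 0.092903 = 2.39316 ft²

2.39 ft²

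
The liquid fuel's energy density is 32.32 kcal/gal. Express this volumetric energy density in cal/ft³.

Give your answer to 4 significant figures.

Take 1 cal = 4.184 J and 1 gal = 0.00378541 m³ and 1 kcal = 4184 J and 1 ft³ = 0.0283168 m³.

32.32 kcal/gal × 4184 J/kcal ÷ 0.00378541 m³/gal = 3.57232×10⁷ J/m³
3.57232×10⁷ J/m³ ÷ 4.184 J/cal × 0.0283168 m³/ft³ = 241770 cal/ft³

2.418×10⁵ cal/ft³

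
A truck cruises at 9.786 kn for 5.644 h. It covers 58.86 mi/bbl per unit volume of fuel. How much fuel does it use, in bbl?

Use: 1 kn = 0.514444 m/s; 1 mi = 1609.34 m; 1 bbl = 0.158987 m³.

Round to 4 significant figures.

1.080 bbl

9.786 kn → 5.03435 m/s
5.644 h → 20318.4 s
d = v × t = 5.03435 × 20318.4 = 102290 m
58.86 mi/bbl → 595808 m/m³
V = d / (distance per unit fuel) = 102290 / 595808 = 0.171683 m³
In bbl: 0.171683 / 0.158987 = 1.07986 bbl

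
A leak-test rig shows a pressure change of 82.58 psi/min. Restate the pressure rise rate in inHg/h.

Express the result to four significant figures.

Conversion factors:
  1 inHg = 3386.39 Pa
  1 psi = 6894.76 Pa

82.58 psi/min × 6894.76 Pa/psi ÷ 60 s/min = 9489.49 Pa/s
9489.49 Pa/s ÷ 3386.39 Pa/inHg × 3600 s/h = 10088.1 inHg/h

1.009×10⁴ inHg/h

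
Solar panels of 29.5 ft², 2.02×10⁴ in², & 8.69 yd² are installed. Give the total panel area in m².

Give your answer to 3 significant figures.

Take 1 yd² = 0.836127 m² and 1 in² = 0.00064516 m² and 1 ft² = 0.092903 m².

29.5 ft² × 0.092903 = 2.74064 m²
2.02×10⁴ in² × 0.00064516 = 13.0322 m²
8.69 yd² × 0.836127 = 7.26594 m²
Sum: 2.74064 + 13.0322 + 7.26594 = 23.0388 m²

23.0 m²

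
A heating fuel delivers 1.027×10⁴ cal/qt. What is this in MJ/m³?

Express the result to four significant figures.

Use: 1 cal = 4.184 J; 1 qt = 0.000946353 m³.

45.41 MJ/m³

1.027×10⁴ cal/qt × 4.184 J/cal ÷ 0.000946353 m³/qt = 4.54056×10⁷ J/m³
4.54056×10⁷ J/m³ ÷ 1000000 J/MJ = 45.4056 MJ/m³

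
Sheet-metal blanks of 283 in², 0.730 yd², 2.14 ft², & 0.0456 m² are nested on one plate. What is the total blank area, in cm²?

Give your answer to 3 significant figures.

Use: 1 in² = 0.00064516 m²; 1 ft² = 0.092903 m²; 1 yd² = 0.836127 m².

1.04×10⁴ cm²

283 in² × 0.00064516 → 0.18258 m²
0.730 yd² × 0.836127 → 0.610373 m²
2.14 ft² × 0.092903 → 0.198812 m²
0.0456 m² (already m²)
Sum: 0.18258 + 0.610373 + 0.198812 + 0.0456 = 1.03737 m²
In cm²: 1.03737 / 0.0001 = 10373.7 cm²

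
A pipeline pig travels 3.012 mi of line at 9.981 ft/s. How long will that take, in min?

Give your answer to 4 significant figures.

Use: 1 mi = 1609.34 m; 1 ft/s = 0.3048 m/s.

26.56 min

3.012 mi × 1609.34 → 4847.33 m
9.981 ft/s × 0.3048 → 3.04221 m/s
t = d / v = 4847.33 m / 3.04221 m/s = 1593.36 s
1593.36 s ÷ (60 s/min) = 26.556 min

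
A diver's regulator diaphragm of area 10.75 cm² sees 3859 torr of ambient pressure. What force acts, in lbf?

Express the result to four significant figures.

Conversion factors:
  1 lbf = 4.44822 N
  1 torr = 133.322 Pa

3859 torr × 133.322 = 514490 Pa
10.75 cm² × 0.0001 = 0.001075 m²
F = P × A = 514490 Pa × 0.001075 m² = 553.077 N
553.077 N ÷ (4.44822 N/lbf) = 124.337 lbf

124.3 lbf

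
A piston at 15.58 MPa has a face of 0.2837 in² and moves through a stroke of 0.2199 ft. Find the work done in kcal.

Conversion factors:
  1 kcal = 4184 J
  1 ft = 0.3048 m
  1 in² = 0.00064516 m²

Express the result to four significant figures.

0.04568 kcal

15.58 MPa → 1.558×10⁷ Pa
0.2837 in² → 1.83032×10⁻⁴ m²
F = P × A = 1.558×10⁷ × 1.83032×10⁻⁴ = 2851.64 N
0.2199 ft → 0.0670255 m
W = F × d = 2851.64 × 0.0670255 = 191.133 J
In kcal: 191.133 / 4184 = 0.0456819 kcal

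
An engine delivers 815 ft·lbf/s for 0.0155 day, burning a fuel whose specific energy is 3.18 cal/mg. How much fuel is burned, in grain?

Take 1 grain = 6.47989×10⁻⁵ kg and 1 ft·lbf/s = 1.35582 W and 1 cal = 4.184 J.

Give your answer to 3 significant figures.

815 ft·lbf/s → 1104.99 W
0.0155 day → 1339.2 s
E = P × t = 1104.99 × 1339.2 = 1.4798×10⁶ J
3.18 cal/mg → 1.33051×10⁷ J/kg
m = E / e_s = 1.4798×10⁶ / 1.33051×10⁷ = 0.111221 kg
In grain: 0.111221 / 6.47989×10⁻⁵ = 1716.4 grain

1720 grain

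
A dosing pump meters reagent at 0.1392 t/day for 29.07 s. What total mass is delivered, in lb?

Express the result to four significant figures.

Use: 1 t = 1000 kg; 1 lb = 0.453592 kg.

0.1392 t/day → 0.00161111 kg/s
m = ṁ × t = 0.00161111 × 29.07 = 0.046835 kg
In lb: 0.046835 / 0.453592 = 0.103254 lb

0.1033 lb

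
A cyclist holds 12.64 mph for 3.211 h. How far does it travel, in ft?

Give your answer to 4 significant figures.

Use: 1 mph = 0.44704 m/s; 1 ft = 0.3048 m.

2.143×10⁵ ft

12.64 mph × 0.44704 → 5.65059 m/s
3.211 h × 3600 → 11559.6 s
d = v × t = 5.65059 m/s × 11559.6 s = 65318.6 m
65318.6 m ÷ (0.3048 m/ft) = 214300 ft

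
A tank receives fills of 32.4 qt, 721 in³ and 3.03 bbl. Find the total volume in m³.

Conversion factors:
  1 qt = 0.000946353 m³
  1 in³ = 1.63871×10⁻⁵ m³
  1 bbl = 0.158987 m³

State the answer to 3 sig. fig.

32.4 qt × 0.000946353 = 0.0306618 m³
721 in³ × 1.63871×10⁻⁵ = 0.0118151 m³
3.03 bbl × 0.158987 = 0.481731 m³
Sum: 0.0306618 + 0.0118151 + 0.481731 = 0.524208 m³

0.524 m³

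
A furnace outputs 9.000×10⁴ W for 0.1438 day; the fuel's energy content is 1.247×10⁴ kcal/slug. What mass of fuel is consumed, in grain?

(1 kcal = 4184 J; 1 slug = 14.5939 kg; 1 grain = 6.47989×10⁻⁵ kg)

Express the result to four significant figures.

4.827×10⁶ grain

0.1438 day → 12424.3 s
E = P × t = 90000 × 12424.3 = 1.11819×10⁹ J
1.247×10⁴ kcal/slug → 3.57509×10⁶ J/kg
m = E / e_s = 1.11819×10⁹ / 3.57509×10⁶ = 312.773 kg
In grain: 312.773 / 6.47989×10⁻⁵ = 4.82683×10⁶ grain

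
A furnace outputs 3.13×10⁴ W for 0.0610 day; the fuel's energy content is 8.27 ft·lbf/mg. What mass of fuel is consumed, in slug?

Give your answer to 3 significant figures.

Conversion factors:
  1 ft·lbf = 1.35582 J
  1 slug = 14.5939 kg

0.0610 day → 5270.4 s
E = P × t = 31300 × 5270.4 = 1.64964×10⁸ J
8.27 ft·lbf/mg → 1.12126×10⁷ J/kg
m = E / e_s = 1.64964×10⁸ / 1.12126×10⁷ = 14.7124 kg
In slug: 14.7124 / 14.5939 = 1.00812 slug

1.01 slug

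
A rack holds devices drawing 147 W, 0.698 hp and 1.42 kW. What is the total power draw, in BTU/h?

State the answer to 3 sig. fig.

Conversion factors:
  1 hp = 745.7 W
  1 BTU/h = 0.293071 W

147 W (already W)
0.698 hp × 745.7 → 520.499 W
1.42 kW × 1000 → 1420 W
Sum: 147 + 520.499 + 1420 = 2087.5 W
In BTU/h: 2087.5 / 0.293071 = 7122.85 BTU/h

7120 BTU/h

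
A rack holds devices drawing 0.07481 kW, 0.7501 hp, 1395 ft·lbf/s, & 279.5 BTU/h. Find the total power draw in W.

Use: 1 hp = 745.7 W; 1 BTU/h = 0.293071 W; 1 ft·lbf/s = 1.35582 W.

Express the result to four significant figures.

2607 W

0.07481 kW × 1000 = 74.81 W
0.7501 hp × 745.7 = 559.35 W
1395 ft·lbf/s × 1.35582 = 1891.37 W
279.5 BTU/h × 0.293071 = 81.9133 W
Sum: 74.81 + 559.35 + 1891.37 + 81.9133 = 2607.44 W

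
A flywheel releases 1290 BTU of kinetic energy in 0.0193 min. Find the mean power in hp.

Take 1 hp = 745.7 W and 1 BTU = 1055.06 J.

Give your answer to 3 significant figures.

1290 BTU × 1055.06 = 1.36103×10⁶ J
0.0193 min × 60 = 1.158 s
P = E / t = 1.36103×10⁶ J / 1.158 s = 1.17533×10⁶ W
1.17533×10⁶ W ÷ (745.7 W/hp) = 1576.14 hp

1580 hp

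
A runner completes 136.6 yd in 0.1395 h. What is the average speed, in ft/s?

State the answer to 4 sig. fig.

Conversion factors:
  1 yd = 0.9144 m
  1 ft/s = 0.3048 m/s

0.8160 ft/s

136.6 yd × 0.9144 → 124.907 m
0.1395 h × 3600 → 502.2 s
v = d / t = 124.907 m / 502.2 s = 0.24872 m/s
0.24872 m/s ÷ (0.3048 m/s/ft/s) = 0.81601 ft/s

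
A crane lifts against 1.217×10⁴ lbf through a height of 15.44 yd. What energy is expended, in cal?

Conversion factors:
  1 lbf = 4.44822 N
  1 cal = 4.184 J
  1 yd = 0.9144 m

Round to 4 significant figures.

1.827×10⁵ cal

1.217×10⁴ lbf × 4.44822 = 54134.8 N
15.44 yd × 0.9144 = 14.1183 m
W = F × d = 54134.8 N × 14.1183 m = 764291 J
764291 J ÷ (4.184 J/cal) = 182670 cal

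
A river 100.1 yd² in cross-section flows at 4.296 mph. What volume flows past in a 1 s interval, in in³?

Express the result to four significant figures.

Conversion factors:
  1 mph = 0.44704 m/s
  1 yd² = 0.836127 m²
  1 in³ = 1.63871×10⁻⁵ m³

9.809×10⁶ in³

4.296 mph × 0.44704 → 1.92048 m/s
100.1 yd² × 0.836127 → 83.6963 m²
V = v × A × t = 1.92048 m/s × 83.6963 m² × 1 s = 160.737 m³
160.737 m³ ÷ (1.63871×10⁻⁵ m³/in³) = 9.80875×10⁶ in³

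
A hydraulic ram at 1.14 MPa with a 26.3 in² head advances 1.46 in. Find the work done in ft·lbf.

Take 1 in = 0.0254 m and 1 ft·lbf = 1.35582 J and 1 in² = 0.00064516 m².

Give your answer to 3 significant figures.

529 ft·lbf

1.14 MPa → 1.14×10⁶ Pa
26.3 in² → 0.0169677 m²
F = P × A = 1.14×10⁶ × 0.0169677 = 19343.2 N
1.46 in → 0.037084 m
W = F × d = 19343.2 × 0.037084 = 717.323 J
In ft·lbf: 717.323 / 1.35582 = 529.069 ft·lbf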